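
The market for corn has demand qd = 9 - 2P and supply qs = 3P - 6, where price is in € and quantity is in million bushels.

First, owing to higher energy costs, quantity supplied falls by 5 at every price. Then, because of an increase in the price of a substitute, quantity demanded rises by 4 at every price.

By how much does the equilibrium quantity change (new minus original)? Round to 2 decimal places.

+0.40

Solve the original market: 9 - 2P = 3P - 6, hence P = 3 and q = 3.
After the shift, demand is qd = 13 - 2P and supply is qs = 3P - 11.
New equilibrium: 13 - 2P = 3P - 11 ⇒ 24 = 5P ⇒ P = 4.8, q = 3.4.
Δq = 3.4 − 3 = +0.40.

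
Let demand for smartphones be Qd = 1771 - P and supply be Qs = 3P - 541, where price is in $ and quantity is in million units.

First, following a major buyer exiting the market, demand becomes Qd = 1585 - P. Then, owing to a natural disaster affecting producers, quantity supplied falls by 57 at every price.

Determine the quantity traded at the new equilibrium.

1039.25

Initially, 1771 - P = 3P - 541, so 2312 = 4P and P = 578, Q = 1193.
The new curves are Qd = 1585 - P (demand) and Qs = 3P - 598 (supply).
New equilibrium: 1585 - P = 3P - 598 ⇒ 2183 = 4P ⇒ P = 545.75, Q = 1039.25.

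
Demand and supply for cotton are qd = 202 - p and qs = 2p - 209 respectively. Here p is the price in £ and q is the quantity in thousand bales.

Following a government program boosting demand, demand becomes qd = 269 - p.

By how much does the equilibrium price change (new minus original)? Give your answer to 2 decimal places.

Original equilibrium: 202 - p = 2p - 209 gives 411 = 3p, so p = 137 and q = 65.
The new curves are qd = 269 - p (demand) and qs = 2p - 209 (supply).
Clearing the new market: 269 - p = 2p - 209, so p = 478/3 ≈ 159.3333 and q = 329/3 ≈ 109.6667.
Δp = 159.3333 − 137 = +22.33.

+22.33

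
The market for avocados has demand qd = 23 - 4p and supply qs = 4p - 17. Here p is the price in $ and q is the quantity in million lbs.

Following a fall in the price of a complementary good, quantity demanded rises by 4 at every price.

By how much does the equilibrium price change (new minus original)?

Before the shock: 23 - 4p = 4p - 17 ⇒ 40 = 8p ⇒ p = 5, q = 3.
After the shift, demand is qd = 27 - 4p and supply is qs = 4p - 17.
Setting them equal: 27 - 4p = 4p - 17 → 44 = 8p, so p = 5.5 and q = 5.
Δp = 5.5 − 5 = +0.5.

+0.5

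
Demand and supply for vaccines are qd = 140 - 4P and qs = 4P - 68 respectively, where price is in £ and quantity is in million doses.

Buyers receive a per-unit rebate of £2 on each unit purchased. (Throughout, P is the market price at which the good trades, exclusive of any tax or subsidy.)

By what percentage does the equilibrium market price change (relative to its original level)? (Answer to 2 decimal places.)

+3.85

Solve the original market: 140 - 4P = 4P - 68, hence P = 26 and q = 36.
Since buyers' out-of-pocket price is the market price minus the rebate, the effective demand curve becomes qd = 148 - 4P.
Setting them equal: 148 - 4P = 4P - 68 → 216 = 8P, so P = 27 and q = 40.
%ΔP = (27 − 26) / 26 × 100 = +3.85%.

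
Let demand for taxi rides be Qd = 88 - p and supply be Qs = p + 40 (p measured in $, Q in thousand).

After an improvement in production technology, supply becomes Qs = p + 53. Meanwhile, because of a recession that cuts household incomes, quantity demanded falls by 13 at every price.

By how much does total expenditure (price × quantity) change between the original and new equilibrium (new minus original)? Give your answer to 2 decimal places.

-832.00

Solve the original market: 88 - p = p + 40, hence p = 24 and Q = 64.
The new curves are Qd = 75 - p (demand) and Qs = p + 53 (supply).
Clearing the new market: 75 - p = p + 53, so p = 11 and Q = 64.
Expenditure moves from 24×64 = 1536 to 11×64 = 704; change = -832.00.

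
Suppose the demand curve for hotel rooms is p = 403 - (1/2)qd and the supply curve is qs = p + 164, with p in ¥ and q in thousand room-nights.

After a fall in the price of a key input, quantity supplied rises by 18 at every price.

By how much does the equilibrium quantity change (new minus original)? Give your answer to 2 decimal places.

+12.00

Initially, 806 - 2p = p + 164, so 642 = 3p and p = 214, q = 378.
The shock moves the curves to qd = 806 - 2p and qs = p + 182.
Clearing the new market: 806 - 2p = p + 182, so p = 208 and q = 390.
Δq = 390 − 378 = +12.00.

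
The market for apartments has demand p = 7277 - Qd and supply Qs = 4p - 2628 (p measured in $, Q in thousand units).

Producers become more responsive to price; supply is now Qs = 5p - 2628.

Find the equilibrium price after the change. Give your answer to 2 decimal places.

1650.83

Before the shock: 7277 - p = 4p - 2628 ⇒ 9905 = 5p ⇒ p = 1981, Q = 5296.
With the change applied: demand Qd = 7277 - p, supply Qs = 5p - 2628.
Equate the new curves: 7277 - p = 5p - 2628, giving 9905 = 6p, p = 9905/6 ≈ 1650.8333, Q = 33757/6 ≈ 5626.1667.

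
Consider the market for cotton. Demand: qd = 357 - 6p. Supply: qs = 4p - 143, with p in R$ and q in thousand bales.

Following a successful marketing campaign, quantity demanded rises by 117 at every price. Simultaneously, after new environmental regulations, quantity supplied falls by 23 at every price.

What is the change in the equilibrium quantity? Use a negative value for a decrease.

Solve the original market: 357 - 6p = 4p - 143, hence p = 50 and q = 57.
The new curves are qd = 474 - 6p (demand) and qs = 4p - 166 (supply).
Setting them equal: 474 - 6p = 4p - 166 → 640 = 10p, so p = 64 and q = 90.
Δq = 90 − 57 = +33.

+33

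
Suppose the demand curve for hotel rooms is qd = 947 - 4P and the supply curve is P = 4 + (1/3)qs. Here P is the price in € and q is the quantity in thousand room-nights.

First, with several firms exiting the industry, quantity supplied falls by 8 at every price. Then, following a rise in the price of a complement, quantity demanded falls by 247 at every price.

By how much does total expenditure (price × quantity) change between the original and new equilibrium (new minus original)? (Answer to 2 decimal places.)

-24981.37

Solve the original market: 947 - 4P = 3P - 12, hence P = 137 and q = 399.
With the change applied: demand qd = 700 - 4P, supply qs = 3P - 20.
Equate the new curves: 700 - 4P = 3P - 20, giving 720 = 7P, P = 720/7 ≈ 102.8571, q = 2020/7 ≈ 288.5714.
Expenditure moves from 137×399 = 54663 to 102.8571×288.5714 = 29681.6327; change = -24981.37.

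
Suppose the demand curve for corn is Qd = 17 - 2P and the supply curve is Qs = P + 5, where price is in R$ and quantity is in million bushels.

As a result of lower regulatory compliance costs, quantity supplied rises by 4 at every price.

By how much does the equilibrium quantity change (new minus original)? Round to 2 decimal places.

Solve the original market: 17 - 2P = P + 5, hence P = 4 and Q = 9.
The new curves are Qd = 17 - 2P (demand) and Qs = P + 9 (supply).
Equate the new curves: 17 - 2P = P + 9, giving 8 = 3P, P = 8/3 ≈ 2.6667, Q = 35/3 ≈ 11.6667.
ΔQ = 11.6667 − 9 = +2.67.

+2.67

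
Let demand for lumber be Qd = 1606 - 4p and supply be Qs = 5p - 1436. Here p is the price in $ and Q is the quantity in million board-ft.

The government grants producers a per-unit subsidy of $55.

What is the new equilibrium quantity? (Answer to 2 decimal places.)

376.22

Initially, 1606 - 4p = 5p - 1436, so 3042 = 9p and p = 338, Q = 254.
Since sellers receive the price plus the subsidy, the effective supply curve becomes Qs = 5p - 1161.
Clearing the new market: 1606 - 4p = 5p - 1161, so p = 2767/9 ≈ 307.4444 and Q = 3386/9 ≈ 376.2222.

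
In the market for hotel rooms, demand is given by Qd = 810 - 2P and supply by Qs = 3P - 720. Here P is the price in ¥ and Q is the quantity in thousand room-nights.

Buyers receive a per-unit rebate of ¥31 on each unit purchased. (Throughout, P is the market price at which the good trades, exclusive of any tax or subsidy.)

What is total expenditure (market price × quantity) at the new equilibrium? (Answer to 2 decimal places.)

74887.68

Original equilibrium: 810 - 2P = 3P - 720 gives 1530 = 5P, so P = 306 and Q = 198.
Since buyers' out-of-pocket price is the market price minus the rebate, the effective demand curve becomes Qd = 872 - 2P.
New equilibrium: 872 - 2P = 3P - 720 ⇒ 1592 = 5P ⇒ P = 318.4, Q = 235.2.
New expenditure = 318.4 × 235.2 = 74887.68.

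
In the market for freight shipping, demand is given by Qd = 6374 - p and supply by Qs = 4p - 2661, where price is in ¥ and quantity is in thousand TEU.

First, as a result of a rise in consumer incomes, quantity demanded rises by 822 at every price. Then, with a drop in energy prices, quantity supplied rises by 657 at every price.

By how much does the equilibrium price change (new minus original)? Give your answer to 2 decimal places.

Solve the original market: 6374 - p = 4p - 2661, hence p = 1807 and Q = 4567.
The new curves are Qd = 7196 - p (demand) and Qs = 4p - 2004 (supply).
Clearing the new market: 7196 - p = 4p - 2004, so p = 1840 and Q = 5356.
Δp = 1840 − 1807 = +33.00.

+33.00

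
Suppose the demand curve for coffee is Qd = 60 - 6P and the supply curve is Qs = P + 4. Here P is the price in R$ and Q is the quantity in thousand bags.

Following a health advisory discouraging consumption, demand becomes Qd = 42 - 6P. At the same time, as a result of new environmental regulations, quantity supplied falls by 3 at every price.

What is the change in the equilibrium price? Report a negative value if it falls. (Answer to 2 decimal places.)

-2.14

Original equilibrium: 60 - 6P = P + 4 gives 56 = 7P, so P = 8 and Q = 12.
With the change applied: demand Qd = 42 - 6P, supply Qs = P + 1.
Setting them equal: 42 - 6P = P + 1 → 41 = 7P, so P = 41/7 ≈ 5.8571 and Q = 48/7 ≈ 6.8571.
ΔP = 5.8571 − 8 = -2.14.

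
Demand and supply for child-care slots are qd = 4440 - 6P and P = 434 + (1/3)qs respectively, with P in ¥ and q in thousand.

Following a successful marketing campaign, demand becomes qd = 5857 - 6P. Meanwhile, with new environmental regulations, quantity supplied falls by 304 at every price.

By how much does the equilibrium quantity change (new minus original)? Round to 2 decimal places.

Solve the original market: 4440 - 6P = 3P - 1302, hence P = 638 and q = 612.
With the change applied: demand qd = 5857 - 6P, supply qs = 3P - 1606.
Setting them equal: 5857 - 6P = 3P - 1606 → 7463 = 9P, so P = 7463/9 ≈ 829.2222 and q = 2645/3 ≈ 881.6667.
Δq = 881.6667 − 612 = +269.67.

+269.67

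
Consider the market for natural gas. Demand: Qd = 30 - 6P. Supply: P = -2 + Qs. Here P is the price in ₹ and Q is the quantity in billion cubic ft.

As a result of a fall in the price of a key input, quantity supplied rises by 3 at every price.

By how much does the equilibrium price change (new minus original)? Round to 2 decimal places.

-0.43

Initially, 30 - 6P = P + 2, so 28 = 7P and P = 4, Q = 6.
With the change applied: demand Qd = 30 - 6P, supply Qs = P + 5.
Setting them equal: 30 - 6P = P + 5 → 25 = 7P, so P = 25/7 ≈ 3.5714 and Q = 60/7 ≈ 8.5714.
ΔP = 3.5714 − 4 = -0.43.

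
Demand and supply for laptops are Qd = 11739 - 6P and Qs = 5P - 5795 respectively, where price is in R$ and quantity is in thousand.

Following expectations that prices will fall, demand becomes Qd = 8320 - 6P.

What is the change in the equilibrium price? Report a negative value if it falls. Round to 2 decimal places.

-310.82

Solve the original market: 11739 - 6P = 5P - 5795, hence P = 1594 and Q = 2175.
After the shift, demand is Qd = 8320 - 6P and supply is Qs = 5P - 5795.
Equate the new curves: 8320 - 6P = 5P - 5795, giving 14115 = 11P, P = 14115/11 ≈ 1283.1818, Q = 6830/11 ≈ 620.9091.
ΔP = 1283.1818 − 1594 = -310.82.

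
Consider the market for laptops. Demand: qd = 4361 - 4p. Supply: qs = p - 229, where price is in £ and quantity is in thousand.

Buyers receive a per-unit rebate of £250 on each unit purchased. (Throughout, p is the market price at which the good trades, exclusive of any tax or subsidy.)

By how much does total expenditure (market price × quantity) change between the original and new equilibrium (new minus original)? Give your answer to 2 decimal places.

Before the shock: 4361 - 4p = p - 229 ⇒ 4590 = 5p ⇒ p = 918, q = 689.
Since buyers' out-of-pocket price is the market price minus the rebate, the effective demand curve becomes qd = 5361 - 4p.
New equilibrium: 5361 - 4p = p - 229 ⇒ 5590 = 5p ⇒ p = 1118, q = 889.
Expenditure moves from 918×689 = 632502 to 1118×889 = 993902; change = +361400.00.

+361400.00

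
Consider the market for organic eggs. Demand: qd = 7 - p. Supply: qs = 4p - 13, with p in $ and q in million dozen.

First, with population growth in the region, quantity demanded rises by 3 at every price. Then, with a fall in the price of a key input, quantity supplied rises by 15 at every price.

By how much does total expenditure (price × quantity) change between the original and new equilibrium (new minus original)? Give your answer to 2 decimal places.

Original equilibrium: 7 - p = 4p - 13 gives 20 = 5p, so p = 4 and q = 3.
The shock moves the curves to qd = 10 - p and qs = 4p + 2.
Equate the new curves: 10 - p = 4p + 2, giving 8 = 5p, p = 1.6, q = 8.4.
Expenditure moves from 4×3 = 12 to 1.6×8.4 = 13.44; change = +1.44.

+1.44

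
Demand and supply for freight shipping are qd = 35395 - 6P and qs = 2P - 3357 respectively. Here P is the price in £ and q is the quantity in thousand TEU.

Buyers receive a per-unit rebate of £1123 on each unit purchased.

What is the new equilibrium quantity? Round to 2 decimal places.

8015.50

Solve the original market: 35395 - 6P = 2P - 3357, hence P = 4844 and q = 6331.
Since buyers' out-of-pocket price is the market price minus the rebate, the effective demand curve becomes qd = 42133 - 6P.
Setting them equal: 42133 - 6P = 2P - 3357 → 45490 = 8P, so P = 5686.25 and q = 8015.5.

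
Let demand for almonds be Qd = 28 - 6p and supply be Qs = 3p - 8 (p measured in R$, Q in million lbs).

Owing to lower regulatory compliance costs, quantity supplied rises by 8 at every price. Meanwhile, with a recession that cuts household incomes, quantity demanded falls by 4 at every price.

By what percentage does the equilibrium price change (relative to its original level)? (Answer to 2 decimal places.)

-33.33

Before the shock: 28 - 6p = 3p - 8 ⇒ 36 = 9p ⇒ p = 4, Q = 4.
After the shift, demand is Qd = 24 - 6p and supply is Qs = 3p.
Setting them equal: 24 - 6p = 3p → 24 = 9p, so p = 8/3 ≈ 2.6667 and Q = 8.
%Δp = (2.6667 − 4) / 4 × 100 = -33.33%.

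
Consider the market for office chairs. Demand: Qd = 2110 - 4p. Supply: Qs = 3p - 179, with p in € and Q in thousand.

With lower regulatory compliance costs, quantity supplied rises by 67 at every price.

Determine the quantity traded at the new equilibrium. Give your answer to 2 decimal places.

Solve the original market: 2110 - 4p = 3p - 179, hence p = 327 and Q = 802.
With the change applied: demand Qd = 2110 - 4p, supply Qs = 3p - 112.
Clearing the new market: 2110 - 4p = 3p - 112, so p = 2222/7 ≈ 317.4286 and Q = 5882/7 ≈ 840.2857.

840.29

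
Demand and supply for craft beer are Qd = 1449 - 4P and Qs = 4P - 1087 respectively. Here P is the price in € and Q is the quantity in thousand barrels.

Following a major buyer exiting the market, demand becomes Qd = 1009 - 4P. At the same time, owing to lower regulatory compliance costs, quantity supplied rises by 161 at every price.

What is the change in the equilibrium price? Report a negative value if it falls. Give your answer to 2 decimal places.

Solve the original market: 1449 - 4P = 4P - 1087, hence P = 317 and Q = 181.
With the change applied: demand Qd = 1009 - 4P, supply Qs = 4P - 926.
Clearing the new market: 1009 - 4P = 4P - 926, so P = 241.875 and Q = 41.5.
ΔP = 241.875 − 317 = -75.13.

-75.13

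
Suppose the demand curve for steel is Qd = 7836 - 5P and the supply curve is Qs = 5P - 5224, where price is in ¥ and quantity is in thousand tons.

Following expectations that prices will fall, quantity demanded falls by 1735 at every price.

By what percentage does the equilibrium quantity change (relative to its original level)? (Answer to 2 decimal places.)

-66.42

Solve the original market: 7836 - 5P = 5P - 5224, hence P = 1306 and Q = 1306.
The shock moves the curves to Qd = 6101 - 5P and Qs = 5P - 5224.
Equate the new curves: 6101 - 5P = 5P - 5224, giving 11325 = 10P, P = 1132.5, Q = 438.5.
%ΔQ = (438.5 − 1306) / 1306 × 100 = -66.42%.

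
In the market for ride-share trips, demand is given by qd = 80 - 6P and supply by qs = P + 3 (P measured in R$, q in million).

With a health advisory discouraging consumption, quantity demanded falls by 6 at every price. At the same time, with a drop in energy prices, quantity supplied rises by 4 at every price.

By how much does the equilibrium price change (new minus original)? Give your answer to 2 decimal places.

Original equilibrium: 80 - 6P = P + 3 gives 77 = 7P, so P = 11 and q = 14.
The shock moves the curves to qd = 74 - 6P and qs = P + 7.
Equate the new curves: 74 - 6P = P + 7, giving 67 = 7P, P = 67/7 ≈ 9.5714, q = 116/7 ≈ 16.5714.
ΔP = 9.5714 − 11 = -1.43.

-1.43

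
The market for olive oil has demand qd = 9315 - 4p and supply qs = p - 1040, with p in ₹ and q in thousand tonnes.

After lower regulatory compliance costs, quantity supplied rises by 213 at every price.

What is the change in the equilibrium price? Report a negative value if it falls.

-42.6

Initially, 9315 - 4p = p - 1040, so 10355 = 5p and p = 2071, q = 1031.
With the change applied: demand qd = 9315 - 4p, supply qs = p - 827.
Clearing the new market: 9315 - 4p = p - 827, so p = 2028.4 and q = 1201.4.
Δp = 2028.4 − 2071 = -42.6.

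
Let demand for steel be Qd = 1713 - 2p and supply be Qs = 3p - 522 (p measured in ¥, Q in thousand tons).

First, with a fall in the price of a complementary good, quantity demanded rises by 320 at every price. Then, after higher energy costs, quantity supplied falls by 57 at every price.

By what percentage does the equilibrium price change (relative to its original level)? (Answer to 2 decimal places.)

+16.87

Before the shock: 1713 - 2p = 3p - 522 ⇒ 2235 = 5p ⇒ p = 447, Q = 819.
After the shift, demand is Qd = 2033 - 2p and supply is Qs = 3p - 579.
Clearing the new market: 2033 - 2p = 3p - 579, so p = 522.4 and Q = 988.2.
%Δp = (522.4 − 447) / 447 × 100 = +16.87%.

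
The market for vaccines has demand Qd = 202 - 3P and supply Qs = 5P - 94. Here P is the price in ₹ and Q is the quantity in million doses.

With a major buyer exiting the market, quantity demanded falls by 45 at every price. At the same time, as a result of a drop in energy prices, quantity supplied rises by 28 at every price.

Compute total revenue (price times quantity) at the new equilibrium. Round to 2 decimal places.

Before the shock: 202 - 3P = 5P - 94 ⇒ 296 = 8P ⇒ P = 37, Q = 91.
The shock moves the curves to Qd = 157 - 3P and Qs = 5P - 66.
Setting them equal: 157 - 3P = 5P - 66 → 223 = 8P, so P = 27.875 and Q = 73.375.
New expenditure = 27.875 × 73.375 = 2045.33.

2045.33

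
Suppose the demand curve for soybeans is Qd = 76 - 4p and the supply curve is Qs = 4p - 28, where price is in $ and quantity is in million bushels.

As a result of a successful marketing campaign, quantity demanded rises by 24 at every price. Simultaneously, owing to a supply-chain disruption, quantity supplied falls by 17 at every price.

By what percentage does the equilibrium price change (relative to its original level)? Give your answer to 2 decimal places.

Solve the original market: 76 - 4p = 4p - 28, hence p = 13 and Q = 24.
With the change applied: demand Qd = 100 - 4p, supply Qs = 4p - 45.
Clearing the new market: 100 - 4p = 4p - 45, so p = 18.125 and Q = 27.5.
%Δp = (18.125 − 13) / 13 × 100 = +39.42%.

+39.42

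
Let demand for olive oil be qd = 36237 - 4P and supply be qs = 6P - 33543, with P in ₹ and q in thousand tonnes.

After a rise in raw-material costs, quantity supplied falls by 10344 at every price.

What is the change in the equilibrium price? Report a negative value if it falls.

+1034.4

Original equilibrium: 36237 - 4P = 6P - 33543 gives 69780 = 10P, so P = 6978 and q = 8325.
The new curves are qd = 36237 - 4P (demand) and qs = 6P - 43887 (supply).
Setting them equal: 36237 - 4P = 6P - 43887 → 80124 = 10P, so P = 8012.4 and q = 4187.4.
ΔP = 8012.4 − 6978 = +1034.4.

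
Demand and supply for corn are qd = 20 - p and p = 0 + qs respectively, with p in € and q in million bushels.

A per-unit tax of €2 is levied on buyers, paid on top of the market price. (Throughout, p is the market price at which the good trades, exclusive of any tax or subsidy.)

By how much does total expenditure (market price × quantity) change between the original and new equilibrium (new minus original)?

-19

Before the shock: 20 - p = p ⇒ 20 = 2p ⇒ p = 10, q = 10.
Since buyers pay the price plus the tax, the effective demand curve becomes qd = 18 - p.
Clearing the new market: 18 - p = p, so p = 9 and q = 9.
Expenditure moves from 10×10 = 100 to 9×9 = 81; change = -19.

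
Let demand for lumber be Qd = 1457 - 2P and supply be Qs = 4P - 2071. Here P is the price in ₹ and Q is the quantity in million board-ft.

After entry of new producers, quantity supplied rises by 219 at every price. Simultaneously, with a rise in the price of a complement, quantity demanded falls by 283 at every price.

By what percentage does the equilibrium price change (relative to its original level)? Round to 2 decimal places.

-14.23

Solve the original market: 1457 - 2P = 4P - 2071, hence P = 588 and Q = 281.
The shock moves the curves to Qd = 1174 - 2P and Qs = 4P - 1852.
Setting them equal: 1174 - 2P = 4P - 1852 → 3026 = 6P, so P = 1513/3 ≈ 504.3333 and Q = 496/3 ≈ 165.3333.
%ΔP = (504.3333 − 588) / 588 × 100 = -14.23%.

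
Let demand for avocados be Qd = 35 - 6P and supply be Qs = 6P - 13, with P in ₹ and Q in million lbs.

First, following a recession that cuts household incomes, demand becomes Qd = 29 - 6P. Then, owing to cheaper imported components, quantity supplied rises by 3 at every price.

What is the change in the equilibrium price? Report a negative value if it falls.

Initially, 35 - 6P = 6P - 13, so 48 = 12P and P = 4, Q = 11.
The shock moves the curves to Qd = 29 - 6P and Qs = 6P - 10.
Equate the new curves: 29 - 6P = 6P - 10, giving 39 = 12P, P = 3.25, Q = 9.5.
ΔP = 3.25 − 4 = -0.75.

-0.75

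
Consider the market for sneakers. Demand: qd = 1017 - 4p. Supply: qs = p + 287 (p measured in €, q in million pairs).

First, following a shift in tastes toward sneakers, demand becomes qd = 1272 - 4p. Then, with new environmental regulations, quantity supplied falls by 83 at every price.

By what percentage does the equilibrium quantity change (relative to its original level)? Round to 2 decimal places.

Initially, 1017 - 4p = p + 287, so 730 = 5p and p = 146, q = 433.
After the shift, demand is qd = 1272 - 4p and supply is qs = p + 204.
Setting them equal: 1272 - 4p = p + 204 → 1068 = 5p, so p = 213.6 and q = 417.6.
%Δq = (417.6 − 433) / 433 × 100 = -3.56%.

-3.56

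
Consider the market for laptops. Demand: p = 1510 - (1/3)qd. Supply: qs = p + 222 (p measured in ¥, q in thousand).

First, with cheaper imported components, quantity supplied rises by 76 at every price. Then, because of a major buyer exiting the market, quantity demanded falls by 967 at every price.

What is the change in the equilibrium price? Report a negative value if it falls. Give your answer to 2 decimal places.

Before the shock: 4530 - 3p = p + 222 ⇒ 4308 = 4p ⇒ p = 1077, q = 1299.
With the change applied: demand qd = 3563 - 3p, supply qs = p + 298.
Clearing the new market: 3563 - 3p = p + 298, so p = 816.25 and q = 1114.25.
Δp = 816.25 − 1077 = -260.75.

-260.75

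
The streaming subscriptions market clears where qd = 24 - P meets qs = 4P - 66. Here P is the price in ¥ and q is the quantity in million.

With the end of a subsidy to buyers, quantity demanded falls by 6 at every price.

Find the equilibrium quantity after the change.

1.2

Initially, 24 - P = 4P - 66, so 90 = 5P and P = 18, q = 6.
The shock moves the curves to qd = 18 - P and qs = 4P - 66.
Equate the new curves: 18 - P = 4P - 66, giving 84 = 5P, P = 16.8, q = 1.2.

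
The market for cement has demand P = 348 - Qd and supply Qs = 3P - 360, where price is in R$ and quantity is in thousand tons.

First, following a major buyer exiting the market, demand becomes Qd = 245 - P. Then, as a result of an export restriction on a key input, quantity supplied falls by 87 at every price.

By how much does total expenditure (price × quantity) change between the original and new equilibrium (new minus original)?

-17811

Solve the original market: 348 - P = 3P - 360, hence P = 177 and Q = 171.
After the shift, demand is Qd = 245 - P and supply is Qs = 3P - 447.
New equilibrium: 245 - P = 3P - 447 ⇒ 692 = 4P ⇒ P = 173, Q = 72.
Expenditure moves from 177×171 = 30267 to 173×72 = 12456; change = -17811.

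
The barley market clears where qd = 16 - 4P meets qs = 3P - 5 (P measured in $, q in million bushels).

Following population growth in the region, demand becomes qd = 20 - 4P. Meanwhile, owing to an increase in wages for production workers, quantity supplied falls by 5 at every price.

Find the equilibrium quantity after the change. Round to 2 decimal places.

2.86

Initially, 16 - 4P = 3P - 5, so 21 = 7P and P = 3, q = 4.
The shock moves the curves to qd = 20 - 4P and qs = 3P - 10.
New equilibrium: 20 - 4P = 3P - 10 ⇒ 30 = 7P ⇒ P = 30/7 ≈ 4.2857, q = 20/7 ≈ 2.8571.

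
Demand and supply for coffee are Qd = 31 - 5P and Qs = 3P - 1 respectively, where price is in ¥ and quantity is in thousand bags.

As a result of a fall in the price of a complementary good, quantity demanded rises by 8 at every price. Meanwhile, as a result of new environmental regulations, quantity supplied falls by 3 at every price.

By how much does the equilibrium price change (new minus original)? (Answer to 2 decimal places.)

+1.38

Solve the original market: 31 - 5P = 3P - 1, hence P = 4 and Q = 11.
The new curves are Qd = 39 - 5P (demand) and Qs = 3P - 4 (supply).
Setting them equal: 39 - 5P = 3P - 4 → 43 = 8P, so P = 5.375 and Q = 12.125.
ΔP = 5.375 − 4 = +1.38.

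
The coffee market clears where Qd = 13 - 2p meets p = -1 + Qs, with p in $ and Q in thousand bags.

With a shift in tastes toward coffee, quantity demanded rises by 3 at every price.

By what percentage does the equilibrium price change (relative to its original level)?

+25

Solve the original market: 13 - 2p = p + 1, hence p = 4 and Q = 5.
The new curves are Qd = 16 - 2p (demand) and Qs = p + 1 (supply).
New equilibrium: 16 - 2p = p + 1 ⇒ 15 = 3p ⇒ p = 5, Q = 6.
%Δp = (5 − 4) / 4 × 100 = +25%.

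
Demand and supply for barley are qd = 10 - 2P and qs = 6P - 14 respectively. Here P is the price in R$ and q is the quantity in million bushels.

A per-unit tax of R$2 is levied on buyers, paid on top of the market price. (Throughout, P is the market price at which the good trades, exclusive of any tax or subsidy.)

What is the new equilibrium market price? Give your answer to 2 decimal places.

2.50

Solve the original market: 10 - 2P = 6P - 14, hence P = 3 and q = 4.
Since buyers pay the price plus the tax, the effective demand curve becomes qd = 6 - 2P.
New equilibrium: 6 - 2P = 6P - 14 ⇒ 20 = 8P ⇒ P = 2.5, q = 1.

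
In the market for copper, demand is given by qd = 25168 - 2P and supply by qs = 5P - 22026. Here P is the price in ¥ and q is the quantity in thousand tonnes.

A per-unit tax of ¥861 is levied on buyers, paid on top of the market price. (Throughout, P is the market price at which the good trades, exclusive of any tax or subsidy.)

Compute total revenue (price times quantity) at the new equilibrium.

67909184

Original equilibrium: 25168 - 2P = 5P - 22026 gives 47194 = 7P, so P = 6742 and q = 11684.
Since buyers pay the price plus the tax, the effective demand curve becomes qd = 23446 - 2P.
Setting them equal: 23446 - 2P = 5P - 22026 → 45472 = 7P, so P = 6496 and q = 10454.
New expenditure = 6496 × 10454 = 67909184.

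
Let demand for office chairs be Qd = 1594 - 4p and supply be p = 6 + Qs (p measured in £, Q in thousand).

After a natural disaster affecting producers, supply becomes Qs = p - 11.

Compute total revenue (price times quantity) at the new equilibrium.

99510

Initially, 1594 - 4p = p - 6, so 1600 = 5p and p = 320, Q = 314.
With the change applied: demand Qd = 1594 - 4p, supply Qs = p - 11.
Clearing the new market: 1594 - 4p = p - 11, so p = 321 and Q = 310.
New expenditure = 321 × 310 = 99510.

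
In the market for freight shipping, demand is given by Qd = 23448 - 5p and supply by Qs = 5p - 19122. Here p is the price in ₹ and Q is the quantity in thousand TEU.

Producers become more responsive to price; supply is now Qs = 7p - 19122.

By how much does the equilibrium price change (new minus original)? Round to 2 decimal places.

-709.50

Solve the original market: 23448 - 5p = 5p - 19122, hence p = 4257 and Q = 2163.
The new curves are Qd = 23448 - 5p (demand) and Qs = 7p - 19122 (supply).
Equate the new curves: 23448 - 5p = 7p - 19122, giving 42570 = 12p, p = 3547.5, Q = 5710.5.
Δp = 3547.5 − 4257 = -709.50.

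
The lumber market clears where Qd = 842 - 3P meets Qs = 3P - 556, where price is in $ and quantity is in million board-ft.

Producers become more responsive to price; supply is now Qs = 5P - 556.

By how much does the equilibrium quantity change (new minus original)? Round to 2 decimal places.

Initially, 842 - 3P = 3P - 556, so 1398 = 6P and P = 233, Q = 143.
After the shift, demand is Qd = 842 - 3P and supply is Qs = 5P - 556.
New equilibrium: 842 - 3P = 5P - 556 ⇒ 1398 = 8P ⇒ P = 174.75, Q = 317.75.
ΔQ = 317.75 − 143 = +174.75.

+174.75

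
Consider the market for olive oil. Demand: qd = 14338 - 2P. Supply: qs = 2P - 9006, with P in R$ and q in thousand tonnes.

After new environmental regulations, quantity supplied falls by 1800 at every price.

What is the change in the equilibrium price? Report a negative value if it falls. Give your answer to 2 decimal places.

+450.00

Solve the original market: 14338 - 2P = 2P - 9006, hence P = 5836 and q = 2666.
After the shift, demand is qd = 14338 - 2P and supply is qs = 2P - 10806.
Setting them equal: 14338 - 2P = 2P - 10806 → 25144 = 4P, so P = 6286 and q = 1766.
ΔP = 6286 − 5836 = +450.00.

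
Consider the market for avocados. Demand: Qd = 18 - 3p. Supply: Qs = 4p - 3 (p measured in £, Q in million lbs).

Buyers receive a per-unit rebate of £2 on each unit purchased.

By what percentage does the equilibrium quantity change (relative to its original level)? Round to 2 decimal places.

+38.10

Before the shock: 18 - 3p = 4p - 3 ⇒ 21 = 7p ⇒ p = 3, Q = 9.
Since buyers' out-of-pocket price is the market price minus the rebate, the effective demand curve becomes Qd = 24 - 3p.
Equate the new curves: 24 - 3p = 4p - 3, giving 27 = 7p, p = 27/7 ≈ 3.8571, Q = 87/7 ≈ 12.4286.
%ΔQ = (12.4286 − 9) / 9 × 100 = +38.10%.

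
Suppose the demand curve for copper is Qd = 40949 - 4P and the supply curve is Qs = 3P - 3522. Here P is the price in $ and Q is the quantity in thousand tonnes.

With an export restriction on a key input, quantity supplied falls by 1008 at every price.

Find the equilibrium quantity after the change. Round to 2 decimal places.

14961.00

Before the shock: 40949 - 4P = 3P - 3522 ⇒ 44471 = 7P ⇒ P = 6353, Q = 15537.
After the shift, demand is Qd = 40949 - 4P and supply is Qs = 3P - 4530.
New equilibrium: 40949 - 4P = 3P - 4530 ⇒ 45479 = 7P ⇒ P = 6497, Q = 14961.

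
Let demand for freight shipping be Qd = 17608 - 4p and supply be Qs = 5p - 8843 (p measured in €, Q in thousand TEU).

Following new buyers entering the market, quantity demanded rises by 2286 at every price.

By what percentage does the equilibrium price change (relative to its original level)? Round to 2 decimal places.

+8.64

Before the shock: 17608 - 4p = 5p - 8843 ⇒ 26451 = 9p ⇒ p = 2939, Q = 5852.
The new curves are Qd = 19894 - 4p (demand) and Qs = 5p - 8843 (supply).
Clearing the new market: 19894 - 4p = 5p - 8843, so p = 3193 and Q = 7122.
%Δp = (3193 − 2939) / 2939 × 100 = +8.64%.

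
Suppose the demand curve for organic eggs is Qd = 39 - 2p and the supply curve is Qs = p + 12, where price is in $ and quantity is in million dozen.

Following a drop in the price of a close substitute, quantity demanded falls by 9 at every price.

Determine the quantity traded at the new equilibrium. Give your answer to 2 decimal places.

Before the shock: 39 - 2p = p + 12 ⇒ 27 = 3p ⇒ p = 9, Q = 21.
With the change applied: demand Qd = 30 - 2p, supply Qs = p + 12.
Setting them equal: 30 - 2p = p + 12 → 18 = 3p, so p = 6 and Q = 18.

18.00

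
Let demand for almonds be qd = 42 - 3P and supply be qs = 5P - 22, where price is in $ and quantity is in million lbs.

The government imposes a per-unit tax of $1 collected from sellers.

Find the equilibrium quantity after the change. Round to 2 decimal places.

16.13

Solve the original market: 42 - 3P = 5P - 22, hence P = 8 and q = 18.
Since sellers keep the price net of the tax, the effective supply curve becomes qs = 5P - 27.
Equate the new curves: 42 - 3P = 5P - 27, giving 69 = 8P, P = 8.625, q = 16.125.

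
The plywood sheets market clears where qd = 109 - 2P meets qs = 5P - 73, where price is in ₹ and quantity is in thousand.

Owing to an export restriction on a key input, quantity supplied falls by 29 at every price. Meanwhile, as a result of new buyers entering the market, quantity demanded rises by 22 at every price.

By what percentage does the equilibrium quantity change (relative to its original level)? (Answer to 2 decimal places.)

+13.03

Initially, 109 - 2P = 5P - 73, so 182 = 7P and P = 26, q = 57.
The new curves are qd = 131 - 2P (demand) and qs = 5P - 102 (supply).
Clearing the new market: 131 - 2P = 5P - 102, so P = 233/7 ≈ 33.2857 and q = 451/7 ≈ 64.4286.
%Δq = (64.4286 − 57) / 57 × 100 = +13.03%.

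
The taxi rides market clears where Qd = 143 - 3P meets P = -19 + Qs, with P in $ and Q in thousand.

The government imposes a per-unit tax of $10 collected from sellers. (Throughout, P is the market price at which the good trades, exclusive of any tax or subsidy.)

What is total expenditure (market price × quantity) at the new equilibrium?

Solve the original market: 143 - 3P = P + 19, hence P = 31 and Q = 50.
Since sellers keep the price net of the tax, the effective supply curve becomes Qs = P + 9.
New equilibrium: 143 - 3P = P + 9 ⇒ 134 = 4P ⇒ P = 33.5, Q = 42.5.
New expenditure = 33.5 × 42.5 = 1423.75.

1423.75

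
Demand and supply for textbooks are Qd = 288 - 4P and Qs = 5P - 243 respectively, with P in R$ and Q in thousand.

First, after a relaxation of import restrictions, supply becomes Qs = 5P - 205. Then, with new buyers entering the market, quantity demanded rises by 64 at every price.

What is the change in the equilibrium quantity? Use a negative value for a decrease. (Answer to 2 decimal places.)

+52.44

Solve the original market: 288 - 4P = 5P - 243, hence P = 59 and Q = 52.
The shock moves the curves to Qd = 352 - 4P and Qs = 5P - 205.
Equate the new curves: 352 - 4P = 5P - 205, giving 557 = 9P, P = 557/9 ≈ 61.8889, Q = 940/9 ≈ 104.4444.
ΔQ = 104.4444 − 52 = +52.44.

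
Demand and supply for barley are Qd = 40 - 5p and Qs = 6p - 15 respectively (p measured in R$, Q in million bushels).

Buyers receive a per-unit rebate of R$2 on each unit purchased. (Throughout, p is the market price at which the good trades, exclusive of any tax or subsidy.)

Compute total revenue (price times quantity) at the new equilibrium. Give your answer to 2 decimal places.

120.87

Before the shock: 40 - 5p = 6p - 15 ⇒ 55 = 11p ⇒ p = 5, Q = 15.
Since buyers' out-of-pocket price is the market price minus the rebate, the effective demand curve becomes Qd = 50 - 5p.
New equilibrium: 50 - 5p = 6p - 15 ⇒ 65 = 11p ⇒ p = 65/11 ≈ 5.9091, Q = 225/11 ≈ 20.4545.
New expenditure = 5.9091 × 20.4545 = 120.87.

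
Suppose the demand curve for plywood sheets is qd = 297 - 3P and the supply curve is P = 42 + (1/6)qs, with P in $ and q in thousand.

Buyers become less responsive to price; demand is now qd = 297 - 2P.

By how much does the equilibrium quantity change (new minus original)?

+45.75

Solve the original market: 297 - 3P = 6P - 252, hence P = 61 and q = 114.
The new curves are qd = 297 - 2P (demand) and qs = 6P - 252 (supply).
Setting them equal: 297 - 2P = 6P - 252 → 549 = 8P, so P = 68.625 and q = 159.75.
Δq = 159.75 − 114 = +45.75.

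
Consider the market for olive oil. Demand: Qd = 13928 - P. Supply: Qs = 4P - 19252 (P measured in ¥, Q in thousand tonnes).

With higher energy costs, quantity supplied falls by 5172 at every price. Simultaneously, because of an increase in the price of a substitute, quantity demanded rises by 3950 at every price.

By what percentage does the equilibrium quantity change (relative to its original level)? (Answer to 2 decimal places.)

+29.15

Before the shock: 13928 - P = 4P - 19252 ⇒ 33180 = 5P ⇒ P = 6636, Q = 7292.
After the shift, demand is Qd = 17878 - P and supply is Qs = 4P - 24424.
Equate the new curves: 17878 - P = 4P - 24424, giving 42302 = 5P, P = 8460.4, Q = 9417.6.
%ΔQ = (9417.6 − 7292) / 7292 × 100 = +29.15%.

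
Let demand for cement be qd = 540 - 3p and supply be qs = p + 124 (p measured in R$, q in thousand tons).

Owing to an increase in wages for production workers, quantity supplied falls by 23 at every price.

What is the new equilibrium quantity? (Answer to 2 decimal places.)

210.75

Before the shock: 540 - 3p = p + 124 ⇒ 416 = 4p ⇒ p = 104, q = 228.
With the change applied: demand qd = 540 - 3p, supply qs = p + 101.
Setting them equal: 540 - 3p = p + 101 → 439 = 4p, so p = 109.75 and q = 210.75.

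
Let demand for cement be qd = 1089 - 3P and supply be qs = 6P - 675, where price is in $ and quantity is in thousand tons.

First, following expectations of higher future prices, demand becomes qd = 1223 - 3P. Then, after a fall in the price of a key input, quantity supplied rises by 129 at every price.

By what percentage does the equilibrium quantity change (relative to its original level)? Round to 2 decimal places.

Original equilibrium: 1089 - 3P = 6P - 675 gives 1764 = 9P, so P = 196 and q = 501.
With the change applied: demand qd = 1223 - 3P, supply qs = 6P - 546.
New equilibrium: 1223 - 3P = 6P - 546 ⇒ 1769 = 9P ⇒ P = 1769/9 ≈ 196.5556, q = 1900/3 ≈ 633.3333.
%Δq = (633.3333 − 501) / 501 × 100 = +26.41%.

+26.41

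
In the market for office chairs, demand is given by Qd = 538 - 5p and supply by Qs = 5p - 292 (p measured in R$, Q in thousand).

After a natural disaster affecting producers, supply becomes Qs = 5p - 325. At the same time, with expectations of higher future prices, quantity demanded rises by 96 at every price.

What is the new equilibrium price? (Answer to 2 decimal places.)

95.90

Original equilibrium: 538 - 5p = 5p - 292 gives 830 = 10p, so p = 83 and Q = 123.
The shock moves the curves to Qd = 634 - 5p and Qs = 5p - 325.
Setting them equal: 634 - 5p = 5p - 325 → 959 = 10p, so p = 95.9 and Q = 154.5.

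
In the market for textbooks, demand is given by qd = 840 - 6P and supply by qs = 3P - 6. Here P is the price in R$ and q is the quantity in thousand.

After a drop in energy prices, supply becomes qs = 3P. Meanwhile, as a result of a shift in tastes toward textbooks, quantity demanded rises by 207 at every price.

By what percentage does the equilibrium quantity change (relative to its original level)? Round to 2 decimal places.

Solve the original market: 840 - 6P = 3P - 6, hence P = 94 and q = 276.
The new curves are qd = 1047 - 6P (demand) and qs = 3P (supply).
New equilibrium: 1047 - 6P = 3P ⇒ 1047 = 9P ⇒ P = 349/3 ≈ 116.3333, q = 349.
%Δq = (349 − 276) / 276 × 100 = +26.45%.

+26.45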